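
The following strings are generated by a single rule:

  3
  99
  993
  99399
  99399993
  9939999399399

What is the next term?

993999939939999399993

This is a Fibonacci-style word recurrence s(k) = s(k−1)·s(k−2): e.g. 99·3 = 993.
Continuing: 9939999399399 · 99399993 gives term 7.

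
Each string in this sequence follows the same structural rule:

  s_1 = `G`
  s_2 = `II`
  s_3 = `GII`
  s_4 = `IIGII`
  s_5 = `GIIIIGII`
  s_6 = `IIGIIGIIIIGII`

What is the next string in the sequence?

GIIIIGIIIIGIIGIIIIGII

From term 3 onward, concatenate the second-to-last term with the last: G·II = GII, II·GII = IIGII, …
So term 7 is GIIIIGII·IIGIIGIIIIGII.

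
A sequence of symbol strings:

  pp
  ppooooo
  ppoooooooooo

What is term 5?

The strings grow by a fixed suffix ooooo each time.
From ppoooooooooo, 2 further steps: ppoooooooooo → ppooooooooooooooo → (answer).

ppoooooooooooooooooooo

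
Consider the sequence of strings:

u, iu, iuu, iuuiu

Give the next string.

iuuiuiuu

From term 3 onward, concatenate the last term with the second-to-last: iu·u = iuu, iuu·iu = iuuiu, …
Continuing: iuuiu · iuu gives term 5.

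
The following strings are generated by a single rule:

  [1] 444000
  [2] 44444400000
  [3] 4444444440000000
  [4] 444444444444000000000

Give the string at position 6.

4444444444444444440000000000000

Reading off run lengths: 4 runs 3, 6, 9, 12; 0 runs 3, 5, 7, 9 — each is linear in n (n = 1, 2, …).
At n = 6 the blocks have lengths 18, 13.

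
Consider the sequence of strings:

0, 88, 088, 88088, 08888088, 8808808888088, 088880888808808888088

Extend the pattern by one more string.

This is a Fibonacci-style word recurrence s(k) = s(k−2)·s(k−1): e.g. 0·88 = 088.
So term 8 is 8808808888088·088880888808808888088.

8808808888088088880888808808888088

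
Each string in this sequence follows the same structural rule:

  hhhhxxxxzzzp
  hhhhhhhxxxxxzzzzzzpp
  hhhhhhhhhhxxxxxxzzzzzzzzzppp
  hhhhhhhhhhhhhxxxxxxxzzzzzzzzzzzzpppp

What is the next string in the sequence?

The n-th term is 3n+1 h's then n+3 x's then 3n z's then n p's (n = 1, 2, …).
At n = 5 the blocks have lengths 16, 8, 15, 5.

hhhhhhhhhhhhhhhhxxxxxxxxzzzzzzzzzzzzzzzppppp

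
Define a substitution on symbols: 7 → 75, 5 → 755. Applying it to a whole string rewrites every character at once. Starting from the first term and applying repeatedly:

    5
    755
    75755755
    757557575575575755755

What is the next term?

Rewriting the 21 symbols of 757557575575575755755 one by one yields 75 755 75 755 755 75 755 75 755 755 75 755 755 75 755 75 755 755 75 755 755; concatenated:

7575575755755757557575575575755755757557575575575755755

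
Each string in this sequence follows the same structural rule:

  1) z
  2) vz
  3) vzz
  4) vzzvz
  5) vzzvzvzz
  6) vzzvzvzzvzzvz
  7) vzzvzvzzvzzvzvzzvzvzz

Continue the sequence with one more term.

Each term (from the third on) is the previous term followed by the one before it: term 3 = vz·z = vzz.
The next term joins vzzvzvzzvzzvzvzzvzvzz and vzzvzvzzvzzvz.

vzzvzvzzvzzvzvzzvzvzzvzzvzvzzvzzvz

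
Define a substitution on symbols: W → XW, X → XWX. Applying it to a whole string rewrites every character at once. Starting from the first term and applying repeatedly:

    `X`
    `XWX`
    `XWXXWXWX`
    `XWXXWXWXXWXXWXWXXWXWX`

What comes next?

Replace each of the 21 characters of XWXXWXWXXWXXWXWXXWXWX in place — XWX XW XWX XWX XW XWX XW XWX XWX XW XWX XWX XW XWX XW XWX XWX XW XWX XW XWX — and concatenate.

XWXXWXWXXWXXWXWXXWXWXXWXXWXWXXWXXWXWXXWXWXXWXXWXWXXWXWX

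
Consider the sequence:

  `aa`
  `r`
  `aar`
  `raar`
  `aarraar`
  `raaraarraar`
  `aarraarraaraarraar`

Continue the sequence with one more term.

From term 3 onward, concatenate the second-to-last term with the last: aa·r = aar, r·aar = raar, …
So term 8 is raaraarraar·aarraarraaraarraar.

raaraarraaraarraarraaraarraar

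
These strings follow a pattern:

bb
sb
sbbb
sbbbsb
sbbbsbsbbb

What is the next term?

From term 3 onward, concatenate the last term with the second-to-last: sb·bb = sbbb, sbbb·sb = sbbbsb, …
The next term joins sbbbsbsbbb and sbbbsb.

sbbbsbsbbbsbbbsb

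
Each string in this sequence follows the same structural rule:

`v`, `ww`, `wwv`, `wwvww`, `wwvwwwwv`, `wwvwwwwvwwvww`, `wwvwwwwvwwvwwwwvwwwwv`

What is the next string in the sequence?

This is a Fibonacci-style word recurrence s(k) = s(k−1)·s(k−2): e.g. ww·v = wwv.
Continuing: wwvwwwwvwwvwwwwvwwwwv · wwvwwwwvwwvww gives term 8.

wwvwwwwvwwvwwwwvwwwwvwwvwwwwvwwvww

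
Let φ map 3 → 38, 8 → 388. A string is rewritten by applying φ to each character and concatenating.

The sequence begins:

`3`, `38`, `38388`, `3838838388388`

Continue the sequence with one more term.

Rewriting the 13 symbols of 3838838388388 one by one yields 38 388 38 388 388 38 388 38 388 388 38 388 388; concatenated:

3838838388388383883838838838388388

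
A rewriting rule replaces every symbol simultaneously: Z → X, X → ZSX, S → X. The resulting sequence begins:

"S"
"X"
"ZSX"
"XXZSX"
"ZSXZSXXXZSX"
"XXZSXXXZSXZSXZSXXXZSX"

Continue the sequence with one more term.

ZSXZSXXXZSXZSXZSXXXZSXXXZSXXXZSXZSXZSXXXZSX

φ(XXZSXXXZSXZSXZSXXXZSX) expands symbol-by-symbol to ZSX ZSX X X ZSX ZSX ZSX X X ZSX X X ZSX X X ZSX ZSX ZSX X X ZSX; joining the 21 pieces gives the next term.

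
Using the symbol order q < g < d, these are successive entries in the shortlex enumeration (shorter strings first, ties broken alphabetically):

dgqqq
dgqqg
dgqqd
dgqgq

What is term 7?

dgqdq

Advancing 3 positions from dgqgq through dgqgq → dgqgg → dgqgd reaches term 7.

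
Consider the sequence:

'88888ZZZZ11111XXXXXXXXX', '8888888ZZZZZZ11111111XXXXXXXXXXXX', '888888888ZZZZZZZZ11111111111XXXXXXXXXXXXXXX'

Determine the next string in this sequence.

Reading off run lengths: 8 runs 5, 7, 9; Z runs 4, 6, 8; 1 runs 5, 8, 11; X runs 9, 12, 15 — each is linear in n, where the shown terms are n = 2, 3, 4.
At n = 5 the blocks have lengths 11, 10, 14, 18.

88888888888ZZZZZZZZZZ11111111111111XXXXXXXXXXXXXXXXXX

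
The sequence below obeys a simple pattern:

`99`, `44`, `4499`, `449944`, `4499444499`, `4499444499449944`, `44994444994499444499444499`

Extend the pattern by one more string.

449944449944994444994444994499444499449944

From term 3 onward, concatenate the last term with the second-to-last: 44·99 = 4499, 4499·44 = 449944, …
The next term joins 44994444994499444499444499 and 4499444499449944.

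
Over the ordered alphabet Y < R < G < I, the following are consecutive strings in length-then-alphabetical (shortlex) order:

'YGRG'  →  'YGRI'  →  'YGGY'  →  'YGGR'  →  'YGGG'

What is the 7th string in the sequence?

Stepping forward 2 times from YGGG: YGGG → YGGI, then the target.

YGIY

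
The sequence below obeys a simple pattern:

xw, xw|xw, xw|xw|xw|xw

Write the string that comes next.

Every step duplicates the string with '|' between the halves.
So the next term is two copies of xw|xw|xw|xw with '|' between the halves.

xw|xw|xw|xw|xw|xw|xw|xw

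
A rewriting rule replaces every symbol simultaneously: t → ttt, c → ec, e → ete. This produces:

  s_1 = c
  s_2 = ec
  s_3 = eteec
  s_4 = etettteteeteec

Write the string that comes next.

φ(etettteteeteec) expands symbol-by-symbol to ete ttt ete ttt ttt ttt ete ttt ete ete ttt ete ete ec; joining the 14 pieces gives the next term.

etetttetetttttttttetettteteetettteteeteec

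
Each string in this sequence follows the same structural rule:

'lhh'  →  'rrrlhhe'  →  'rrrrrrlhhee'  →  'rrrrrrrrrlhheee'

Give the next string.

rrrrrrrrrrrrlhheeee

Each term wraps the previous one in rrr on the left and e on the right.
One more step from rrrrrrrrrlhheee gives the answer.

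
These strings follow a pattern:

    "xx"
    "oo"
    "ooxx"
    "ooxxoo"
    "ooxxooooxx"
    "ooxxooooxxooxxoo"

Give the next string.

ooxxooooxxooxxooooxxooooxx

From term 3 onward, concatenate the last term with the second-to-last: oo·xx = ooxx, ooxx·oo = ooxxoo, …
The next term joins ooxxooooxxooxxoo and ooxxooooxx.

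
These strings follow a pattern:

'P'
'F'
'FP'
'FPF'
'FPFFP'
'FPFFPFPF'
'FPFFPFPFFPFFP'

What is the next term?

FPFFPFPFFPFFPFPFFPFPF

Each term (from the third on) is the previous term followed by the one before it: term 3 = F·P = FP.
So term 8 is FPFFPFPFFPFFP·FPFFPFPF.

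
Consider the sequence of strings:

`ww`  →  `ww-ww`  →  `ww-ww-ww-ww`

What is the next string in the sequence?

ww-ww-ww-ww-ww-ww-ww-ww

Each string is two copies of the previous one joined by '-'.
So the next term is two copies of ww-ww-ww-ww with '-' between the halves.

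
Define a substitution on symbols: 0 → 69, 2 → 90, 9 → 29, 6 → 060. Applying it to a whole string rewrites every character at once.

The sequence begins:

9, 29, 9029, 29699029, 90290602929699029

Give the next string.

Rewriting the 17 symbols of 90290602929699029 one by one yields 29 69 90 29 69 060 69 90 29 90 29 060 29 29 69 90 29; concatenated:

296990296906069902990290602929699029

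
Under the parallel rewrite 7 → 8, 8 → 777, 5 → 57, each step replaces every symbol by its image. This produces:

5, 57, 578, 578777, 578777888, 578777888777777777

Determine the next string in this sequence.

Rewriting the 18 symbols of 578777888777777777 one by one yields 57 8 777 8 8 8 777 777 777 8 8 8 8 8 8 8 8 8; concatenated:

578777888777777777888888888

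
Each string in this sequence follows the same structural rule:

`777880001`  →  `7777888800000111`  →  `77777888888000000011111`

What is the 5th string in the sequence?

7777777888888888800000000000111111111

Reading off run lengths: 7 runs 3, 4, 5; 8 runs 2, 4, 6; 0 runs 3, 5, 7; 1 runs 1, 3, 5 — each is linear in n (n = 1, 2, …).
Setting n = 5 gives 7, 10, 11, 9 characters in each block.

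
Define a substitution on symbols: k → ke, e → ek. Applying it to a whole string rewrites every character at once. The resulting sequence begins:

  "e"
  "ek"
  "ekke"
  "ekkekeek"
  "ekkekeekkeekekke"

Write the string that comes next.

ekkekeekkeekekkekeekekkeekkekeek

φ(ekkekeekkeekekke) expands symbol-by-symbol to ek ke ke ek ke ek ek ke ke ek ek ke ek ke ke ek; joining the 16 pieces gives the next term.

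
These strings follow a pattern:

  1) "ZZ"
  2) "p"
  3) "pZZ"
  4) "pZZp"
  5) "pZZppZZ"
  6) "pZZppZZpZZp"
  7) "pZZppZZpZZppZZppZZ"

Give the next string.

This is a Fibonacci-style word recurrence s(k) = s(k−1)·s(k−2): e.g. p·ZZ = pZZ.
Continuing: pZZppZZpZZppZZppZZ · pZZppZZpZZp gives term 8.

pZZppZZpZZppZZppZZpZZppZZpZZp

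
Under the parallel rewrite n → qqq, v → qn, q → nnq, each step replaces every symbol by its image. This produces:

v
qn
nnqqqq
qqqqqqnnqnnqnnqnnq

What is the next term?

nnqnnqnnqnnqnnqnnqqqqqqqnnqqqqqqqnnqqqqqqqnnqqqqqqqnnq

Applying the rule to each of the 18 symbols of qqqqqqnnqnnqnnqnnq gives the pieces nnq nnq nnq nnq nnq nnq qqq qqq nnq qqq qqq nnq qqq qqq nnq qqq qqq nnq, which concatenate to the answer.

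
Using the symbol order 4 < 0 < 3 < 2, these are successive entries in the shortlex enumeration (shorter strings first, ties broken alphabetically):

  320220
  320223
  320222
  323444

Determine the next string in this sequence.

Find the rightmost character of 323444 below 2, bump it to the next letter, and reset everything to its right to 4.

323440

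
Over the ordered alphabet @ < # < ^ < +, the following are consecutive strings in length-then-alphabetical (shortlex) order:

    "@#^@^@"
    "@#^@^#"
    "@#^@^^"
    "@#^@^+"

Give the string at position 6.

Advancing 2 positions from @#^@^+ through @#^@^+ → @#^@+@ reaches term 6.

@#^@+#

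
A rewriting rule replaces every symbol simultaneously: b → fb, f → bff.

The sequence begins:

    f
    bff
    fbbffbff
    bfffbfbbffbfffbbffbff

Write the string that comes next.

Rewriting the 21 symbols of bfffbfbbffbfffbbffbff one by one yields fb bff bff bff fb bff fb fb bff bff fb bff bff bff fb fb bff bff fb bff bff; concatenated:

fbbffbffbfffbbfffbfbbffbfffbbffbffbfffbfbbffbfffbbffbff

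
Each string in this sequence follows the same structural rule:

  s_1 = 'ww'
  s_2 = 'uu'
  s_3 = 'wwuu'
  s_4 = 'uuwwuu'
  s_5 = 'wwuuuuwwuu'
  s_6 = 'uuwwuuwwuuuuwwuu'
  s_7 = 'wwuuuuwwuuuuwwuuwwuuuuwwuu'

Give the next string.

From term 3 onward, concatenate the second-to-last term with the last: ww·uu = wwuu, uu·wwuu = uuwwuu, …
The next term joins uuwwuuwwuuuuwwuu and wwuuuuwwuuuuwwuuwwuuuuwwuu.

uuwwuuwwuuuuwwuuwwuuuuwwuuuuwwuuwwuuuuwwuu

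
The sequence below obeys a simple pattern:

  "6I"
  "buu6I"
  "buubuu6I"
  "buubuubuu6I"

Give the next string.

buubuubuubuu6I

Every step adds buu at the front: s(k+1) = buu·s(k).
So the next term is buu·buubuubuu6I.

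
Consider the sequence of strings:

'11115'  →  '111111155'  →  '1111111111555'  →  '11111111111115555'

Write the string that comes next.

111111111111111155555

The n-th term is 3n+1 1's then n 5's (n = 1, 2, …).
For the next term, n = 5, so the run lengths are 16, 5.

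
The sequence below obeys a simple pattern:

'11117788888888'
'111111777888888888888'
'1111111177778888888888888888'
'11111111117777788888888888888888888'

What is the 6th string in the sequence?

1111111111111177777778888888888888888888888888888

Term n consists of 2n 1's, followed by n 7's, followed by 4n 8's, where the shown terms are n = 2, 3, 4, 5.
Setting n = 7 gives 14, 7, 28 characters in each block.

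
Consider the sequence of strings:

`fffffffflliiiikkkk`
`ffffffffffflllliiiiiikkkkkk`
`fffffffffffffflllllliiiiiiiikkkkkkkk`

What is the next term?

ffffffffffffffffflllllllliiiiiiiiiikkkkkkkkkk

The n-th term is 3n+2 f's then 2n-2 l's then 2n i's then 2n k's, where the shown terms are n = 2, 3, 4.
Setting n = 5 gives 17, 8, 10, 10 characters in each block.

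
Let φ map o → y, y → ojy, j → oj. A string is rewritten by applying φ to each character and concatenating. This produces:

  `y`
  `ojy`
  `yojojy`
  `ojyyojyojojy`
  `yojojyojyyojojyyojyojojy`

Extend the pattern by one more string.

ojyyojyojojyyojojyojyyojyojojyojyyojojyyojyojojy

φ(yojojyojyyojojyyojyojojy) expands symbol-by-symbol to ojy y oj y oj ojy y oj ojy ojy y oj y oj ojy ojy y oj ojy y oj y oj ojy; joining the 24 pieces gives the next term.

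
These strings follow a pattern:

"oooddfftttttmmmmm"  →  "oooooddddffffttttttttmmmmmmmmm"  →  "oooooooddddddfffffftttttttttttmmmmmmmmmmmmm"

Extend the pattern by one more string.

oooooooooddddddddffffffffttttttttttttttmmmmmmmmmmmmmmmmm

Each string has the form o^{2n+1} d^{2n} f^{2n} t^{3n+2} m^{4n+1} (n = 1, 2, …).
Setting n = 4 gives 9, 8, 8, 14, 17 characters in each block.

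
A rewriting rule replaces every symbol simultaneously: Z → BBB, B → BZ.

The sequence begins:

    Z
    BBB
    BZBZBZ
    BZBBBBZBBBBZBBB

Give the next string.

BZBBBBZBZBZBZBBBBZBZBZBZBBBBZBZBZ

Replace each of the 15 characters of BZBBBBZBBBBZBBB in place — BZ BBB BZ BZ BZ BZ BBB BZ BZ BZ BZ BBB BZ BZ BZ — and concatenate.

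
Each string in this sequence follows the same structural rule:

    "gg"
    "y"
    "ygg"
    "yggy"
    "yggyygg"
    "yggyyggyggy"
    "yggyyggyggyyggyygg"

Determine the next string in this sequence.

From term 3 onward, concatenate the last term with the second-to-last: y·gg = ygg, ygg·y = yggy, …
So term 8 is yggyyggyggyyggyygg·yggyyggyggy.

yggyyggyggyyggyyggyggyyggyggy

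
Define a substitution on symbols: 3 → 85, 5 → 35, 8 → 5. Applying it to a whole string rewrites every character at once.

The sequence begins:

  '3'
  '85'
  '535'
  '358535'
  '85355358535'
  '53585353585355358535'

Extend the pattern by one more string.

3585355358535853553585353585355358535

Replace each of the 20 characters of 53585353585355358535 in place — 35 85 35 5 35 85 35 85 35 5 35 85 35 35 85 35 5 35 85 35 — and concatenate.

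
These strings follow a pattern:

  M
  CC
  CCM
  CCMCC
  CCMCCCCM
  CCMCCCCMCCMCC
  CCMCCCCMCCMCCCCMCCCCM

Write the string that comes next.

From term 3 onward, concatenate the last term with the second-to-last: CC·M = CCM, CCM·CC = CCMCC, …
So term 8 is CCMCCCCMCCMCCCCMCCCCM·CCMCCCCMCCMCC.

CCMCCCCMCCMCCCCMCCCCMCCMCCCCMCCMCC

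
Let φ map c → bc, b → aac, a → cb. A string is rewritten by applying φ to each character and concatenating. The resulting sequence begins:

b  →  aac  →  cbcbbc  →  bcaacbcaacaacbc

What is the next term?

Applying the rule to each of the 15 symbols of bcaacbcaacaacbc gives the pieces aac bc cb cb bc aac bc cb cb bc cb cb bc aac bc, which concatenate to the answer.

aacbccbcbbcaacbccbcbbccbcbbcaacbc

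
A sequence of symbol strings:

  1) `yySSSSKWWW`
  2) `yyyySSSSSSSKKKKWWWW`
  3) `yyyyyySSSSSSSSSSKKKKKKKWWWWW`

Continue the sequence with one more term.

The n-th term is 2n y's then 3n+1 S's then 3n-2 K's then n+2 W's (n = 1, 2, …).
For the next term, n = 4, so the run lengths are 8, 13, 10, 6.

yyyyyyyySSSSSSSSSSSSSKKKKKKKKKKWWWWWW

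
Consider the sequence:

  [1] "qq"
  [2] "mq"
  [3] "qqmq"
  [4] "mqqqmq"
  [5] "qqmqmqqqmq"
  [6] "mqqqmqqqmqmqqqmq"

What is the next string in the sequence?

From term 3 onward, concatenate the second-to-last term with the last: qq·mq = qqmq, mq·qqmq = mqqqmq, …
Continuing: qqmqmqqqmq · mqqqmqqqmqmqqqmq gives term 7.

qqmqmqqqmqmqqqmqqqmqmqqqmq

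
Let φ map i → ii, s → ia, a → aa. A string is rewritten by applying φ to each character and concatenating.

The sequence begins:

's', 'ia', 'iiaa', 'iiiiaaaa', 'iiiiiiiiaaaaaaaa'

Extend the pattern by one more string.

φ(iiiiiiiiaaaaaaaa) expands symbol-by-symbol to ii ii ii ii ii ii ii ii aa aa aa aa aa aa aa aa; joining the 16 pieces gives the next term.

iiiiiiiiiiiiiiiiaaaaaaaaaaaaaaaa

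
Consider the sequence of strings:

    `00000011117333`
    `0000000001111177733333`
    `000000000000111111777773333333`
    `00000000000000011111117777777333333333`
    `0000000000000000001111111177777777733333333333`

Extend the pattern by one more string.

The n-th term is 3n+3 0's then n+3 1's then 2n-1 7's then 2n+1 3's (n = 1, 2, …).
At n = 6 the blocks have lengths 21, 9, 11, 13.

000000000000000000000111111111777777777773333333333333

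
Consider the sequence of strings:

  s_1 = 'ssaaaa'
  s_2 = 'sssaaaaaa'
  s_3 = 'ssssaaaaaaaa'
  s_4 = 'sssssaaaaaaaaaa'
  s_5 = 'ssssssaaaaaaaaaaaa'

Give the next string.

sssssssaaaaaaaaaaaaaa

Each string has the form s^{n} a^{2n}, where the shown terms are n = 2, 3, 4, 5, 6.
At n = 7 the blocks have lengths 7, 14.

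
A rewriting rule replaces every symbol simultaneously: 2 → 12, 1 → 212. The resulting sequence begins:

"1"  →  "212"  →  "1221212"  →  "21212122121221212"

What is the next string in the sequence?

Applying the rule to each of the 17 symbols of 21212122121221212 gives the pieces 12 212 12 212 12 212 12 12 212 12 212 12 12 212 12 212 12, which concatenate to the answer.

12212122121221212122121221212122121221212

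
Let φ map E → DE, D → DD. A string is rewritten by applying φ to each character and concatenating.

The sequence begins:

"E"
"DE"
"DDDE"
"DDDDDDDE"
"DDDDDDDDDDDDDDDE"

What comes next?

DDDDDDDDDDDDDDDDDDDDDDDDDDDDDDDE

Applying the rule to each of the 16 symbols of DDDDDDDDDDDDDDDE gives the pieces DD DD DD DD DD DD DD DD DD DD DD DD DD DD DD DE, which concatenate to the answer.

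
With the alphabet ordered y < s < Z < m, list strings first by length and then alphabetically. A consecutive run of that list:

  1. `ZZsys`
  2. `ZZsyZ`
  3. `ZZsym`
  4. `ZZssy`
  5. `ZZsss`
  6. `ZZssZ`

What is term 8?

Stepping forward 2 times from ZZssZ: ZZssZ → ZZssm, then the target.

ZZsZy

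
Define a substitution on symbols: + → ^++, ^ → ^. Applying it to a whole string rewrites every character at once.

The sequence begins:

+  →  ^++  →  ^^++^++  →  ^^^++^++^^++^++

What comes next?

Rewriting the 15 symbols of ^^^++^++^^++^++ one by one yields ^ ^ ^ ^++ ^++ ^ ^++ ^++ ^ ^ ^++ ^++ ^ ^++ ^++; concatenated:

^^^^++^++^^++^++^^^++^++^^++^++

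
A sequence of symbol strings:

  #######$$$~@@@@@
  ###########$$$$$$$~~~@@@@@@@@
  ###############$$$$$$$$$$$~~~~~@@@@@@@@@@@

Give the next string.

###################$$$$$$$$$$$$$$$~~~~~~~@@@@@@@@@@@@@@

Term n consists of 4n+3 #'s, followed by 4n-1 $'s, followed by 2n-1 ~'s, followed by 3n+2 @'s (n = 1, 2, …).
For the next term, n = 4, so the run lengths are 19, 15, 7, 14.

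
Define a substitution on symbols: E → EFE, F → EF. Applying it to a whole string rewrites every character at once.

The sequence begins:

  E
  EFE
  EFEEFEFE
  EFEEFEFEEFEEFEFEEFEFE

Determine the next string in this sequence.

Rewriting the 21 symbols of EFEEFEFEEFEEFEFEEFEFE one by one yields EFE EF EFE EFE EF EFE EF EFE EFE EF EFE EFE EF EFE EF EFE EFE EF EFE EF EFE; concatenated:

EFEEFEFEEFEEFEFEEFEFEEFEEFEFEEFEEFEFEEFEFEEFEEFEFEEFEFE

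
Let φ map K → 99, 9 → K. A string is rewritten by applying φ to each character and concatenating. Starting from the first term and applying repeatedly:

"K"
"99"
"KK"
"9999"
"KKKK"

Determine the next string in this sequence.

Rewriting each symbol of KKKK: K→99, K→99, K→99, K→99, which concatenates to 99 99 99 99.

99999999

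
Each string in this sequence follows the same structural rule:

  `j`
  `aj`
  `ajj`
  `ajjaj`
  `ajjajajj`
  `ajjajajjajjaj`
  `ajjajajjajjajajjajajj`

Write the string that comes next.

Each term (from the third on) is the previous term followed by the one before it: term 3 = aj·j = ajj.
So term 8 is ajjajajjajjajajjajajj·ajjajajjajjaj.

ajjajajjajjajajjajajjajjajajjajjaj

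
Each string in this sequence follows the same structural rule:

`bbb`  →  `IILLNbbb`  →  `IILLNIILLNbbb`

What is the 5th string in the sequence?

IILLNIILLNIILLNIILLNbbb

Every step adds IILLN at the front: s(k+1) = IILLN·s(k).
From IILLNIILLNbbb, 2 further steps: IILLNIILLNbbb → IILLNIILLNIILLNbbb → (answer).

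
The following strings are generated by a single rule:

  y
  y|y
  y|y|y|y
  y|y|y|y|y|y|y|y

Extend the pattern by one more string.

y|y|y|y|y|y|y|y|y|y|y|y|y|y|y|y

Every step duplicates the string with '|' between the halves.
One more doubling of y|y|y|y|y|y|y|y gives the answer.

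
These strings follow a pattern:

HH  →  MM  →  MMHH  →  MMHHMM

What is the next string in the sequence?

This is a Fibonacci-style word recurrence s(k) = s(k−1)·s(k−2): e.g. MM·HH = MMHH.
The next term joins MMHHMM and MMHH.

MMHHMMMMHH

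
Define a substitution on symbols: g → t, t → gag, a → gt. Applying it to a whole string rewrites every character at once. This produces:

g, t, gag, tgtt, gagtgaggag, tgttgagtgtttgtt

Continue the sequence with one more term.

gagtgaggagtgttgagtgaggaggagtgaggag

Replace each of the 15 characters of tgttgagtgtttgtt in place — gag t gag gag t gt t gag t gag gag gag t gag gag — and concatenate.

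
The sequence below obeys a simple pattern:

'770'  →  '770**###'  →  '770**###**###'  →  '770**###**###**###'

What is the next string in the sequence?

Each term is the previous one with **### appended.
One more step from 770**###**###**### gives the answer.

770**###**###**###**###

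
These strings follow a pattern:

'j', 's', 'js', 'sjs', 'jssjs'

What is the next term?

From term 3 onward, concatenate the second-to-last term with the last: j·s = js, s·js = sjs, …
Continuing: sjs · jssjs gives term 6.

sjsjssjs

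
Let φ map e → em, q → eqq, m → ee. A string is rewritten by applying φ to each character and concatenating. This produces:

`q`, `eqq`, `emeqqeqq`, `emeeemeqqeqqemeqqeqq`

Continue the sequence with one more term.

Rewriting the 20 symbols of emeeemeqqeqqemeqqeqq one by one yields em ee em em em ee em eqq eqq em eqq eqq em ee em eqq eqq em eqq eqq; concatenated:

emeeemememeeemeqqeqqemeqqeqqemeeemeqqeqqemeqqeqq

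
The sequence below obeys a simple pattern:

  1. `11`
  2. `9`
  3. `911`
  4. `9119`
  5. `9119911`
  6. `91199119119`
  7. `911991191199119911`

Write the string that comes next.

This is a Fibonacci-style word recurrence s(k) = s(k−1)·s(k−2): e.g. 9·11 = 911.
The next term joins 911991191199119911 and 91199119119.

91199119119911991191199119119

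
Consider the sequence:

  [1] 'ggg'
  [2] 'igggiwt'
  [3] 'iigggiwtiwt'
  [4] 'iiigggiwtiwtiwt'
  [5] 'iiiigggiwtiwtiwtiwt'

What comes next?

iiiiigggiwtiwtiwtiwtiwt

Each term wraps the previous one in i on the left and iwt on the right.
One more step from iiiigggiwtiwtiwtiwt gives the answer.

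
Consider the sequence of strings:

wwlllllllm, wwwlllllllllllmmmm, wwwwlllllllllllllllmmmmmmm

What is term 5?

wwwwwwlllllllllllllllllllllllmmmmmmmmmmmmm

The n-th term is n+1 w's then 4n+3 l's then 3n-2 m's (n = 1, 2, …).
For term 5, n = 5, so the run lengths are 6, 23, 13.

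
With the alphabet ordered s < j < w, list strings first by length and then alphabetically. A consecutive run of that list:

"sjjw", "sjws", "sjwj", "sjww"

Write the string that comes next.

Treat sjww as a base-3 numeral over the given alphabet and add one, carrying through any trailing w's.

swss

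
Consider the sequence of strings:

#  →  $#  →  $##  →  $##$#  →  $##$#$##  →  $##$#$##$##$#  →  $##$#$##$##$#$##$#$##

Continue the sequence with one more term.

From term 3 onward, concatenate the last term with the second-to-last: $#·# = $##, $##·$# = $##$#, …
Continuing: $##$#$##$##$#$##$#$## · $##$#$##$##$# gives term 8.

$##$#$##$##$#$##$#$##$##$#$##$##$#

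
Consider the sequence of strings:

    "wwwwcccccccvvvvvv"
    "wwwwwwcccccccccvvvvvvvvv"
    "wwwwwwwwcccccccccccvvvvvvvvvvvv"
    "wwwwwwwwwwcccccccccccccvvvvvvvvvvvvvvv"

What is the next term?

wwwwwwwwwwwwcccccccccccccccvvvvvvvvvvvvvvvvvv

The n-th term is 2n w's then 2n+3 c's then 3n v's, where the shown terms are n = 2, 3, 4, 5.
At n = 6 the blocks have lengths 12, 15, 18.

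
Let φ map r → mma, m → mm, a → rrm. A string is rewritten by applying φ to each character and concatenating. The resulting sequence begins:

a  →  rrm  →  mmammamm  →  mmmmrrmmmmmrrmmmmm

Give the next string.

mmmmmmmmmmammammmmmmmmmmmmammammmmmmmmmm

Replace each of the 18 characters of mmmmrrmmmmmrrmmmmm in place — mm mm mm mm mma mma mm mm mm mm mm mma mma mm mm mm mm mm — and concatenate.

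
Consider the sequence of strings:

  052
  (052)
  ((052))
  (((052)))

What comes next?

s(k+1) = (·s(k)·), so each term gains ( as a prefix and ) as a suffix.
Applying this once more to (((052))):

((((052))))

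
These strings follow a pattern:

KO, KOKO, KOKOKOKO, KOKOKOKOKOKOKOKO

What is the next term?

s(k+1) = s(k)·s(k) — each term doubles the last.
Doubling KOKOKOKOKOKOKOKO:

KOKOKOKOKOKOKOKOKOKOKOKOKOKOKOKO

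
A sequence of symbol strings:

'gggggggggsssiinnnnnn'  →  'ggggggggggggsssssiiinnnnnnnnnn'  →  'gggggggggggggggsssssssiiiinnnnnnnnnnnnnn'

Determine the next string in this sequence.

ggggggggggggggggggsssssssssiiiiinnnnnnnnnnnnnnnnnn

Term n consists of 3n+3 g's, followed by 2n-1 s's, followed by n i's, followed by 4n-2 n's, where the shown terms are n = 2, 3, 4.
For the next term, n = 5, so the run lengths are 18, 9, 5, 18.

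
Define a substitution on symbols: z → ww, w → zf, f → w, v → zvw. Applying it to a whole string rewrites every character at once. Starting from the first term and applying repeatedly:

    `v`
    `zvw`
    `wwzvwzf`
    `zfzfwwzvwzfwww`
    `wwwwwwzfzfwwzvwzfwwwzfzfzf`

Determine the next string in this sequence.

zfzfzfzfzfzfwwwwwwzfzfwwzvwzfwwwzfzfzfwwwwwwwww

Replace each of the 26 characters of wwwwwwzfzfwwzvwzfwwwzfzfzf in place — zf zf zf zf zf zf ww w ww w zf zf ww zvw zf ww w zf zf zf ww w ww w ww w — and concatenate.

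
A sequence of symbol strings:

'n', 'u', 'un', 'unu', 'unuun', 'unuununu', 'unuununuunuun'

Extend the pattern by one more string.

unuununuunuununuununu

Each term (from the third on) is the previous term followed by the one before it: term 3 = u·n = un.
So term 8 is unuununuunuun·unuununu.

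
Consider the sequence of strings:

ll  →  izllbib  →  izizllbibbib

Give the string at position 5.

izizizizllbibbibbibbib

Every step adds iz to the front and bib to the end of the previous string.
From izizllbibbib, 2 further steps: izizllbibbib → izizizllbibbibbib → (answer).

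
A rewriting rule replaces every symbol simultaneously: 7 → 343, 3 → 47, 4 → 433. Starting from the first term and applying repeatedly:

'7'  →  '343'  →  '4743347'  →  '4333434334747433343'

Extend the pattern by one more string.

43347474743347433474743334343334343347474743347

Replace each of the 19 characters of 4333434334747433343 in place — 433 47 47 47 433 47 433 47 47 433 343 433 343 433 47 47 47 433 47 — and concatenate.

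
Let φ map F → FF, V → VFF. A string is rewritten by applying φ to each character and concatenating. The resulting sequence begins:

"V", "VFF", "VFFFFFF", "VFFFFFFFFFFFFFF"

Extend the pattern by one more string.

VFFFFFFFFFFFFFFFFFFFFFFFFFFFFFF

φ(VFFFFFFFFFFFFFF) expands symbol-by-symbol to VFF FF FF FF FF FF FF FF FF FF FF FF FF FF FF; joining the 15 pieces gives the next term.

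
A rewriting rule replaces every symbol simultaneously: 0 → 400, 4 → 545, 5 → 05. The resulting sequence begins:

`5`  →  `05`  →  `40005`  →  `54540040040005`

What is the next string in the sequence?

055450554540040054540040054540040040005

Replace each of the 14 characters of 54540040040005 in place — 05 545 05 545 400 400 545 400 400 545 400 400 400 05 — and concatenate.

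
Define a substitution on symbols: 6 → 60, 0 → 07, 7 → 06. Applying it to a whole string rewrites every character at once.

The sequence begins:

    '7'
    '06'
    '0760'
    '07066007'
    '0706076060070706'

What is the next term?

Applying the rule to each of the 16 symbols of 0706076060070706 gives the pieces 07 06 07 60 07 06 60 07 60 07 07 06 07 06 07 60, which concatenate to the answer.

07060760070660076007070607060760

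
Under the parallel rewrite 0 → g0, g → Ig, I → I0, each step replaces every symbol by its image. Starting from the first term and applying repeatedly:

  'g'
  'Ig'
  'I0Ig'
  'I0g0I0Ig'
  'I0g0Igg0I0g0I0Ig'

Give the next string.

I0g0Igg0I0IgIgg0I0g0Igg0I0g0I0Ig

Applying the rule to each of the 16 symbols of I0g0Igg0I0g0I0Ig gives the pieces I0 g0 Ig g0 I0 Ig Ig g0 I0 g0 Ig g0 I0 g0 I0 Ig, which concatenate to the answer.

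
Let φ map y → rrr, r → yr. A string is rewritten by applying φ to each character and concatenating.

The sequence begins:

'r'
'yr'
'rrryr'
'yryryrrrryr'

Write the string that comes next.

rrryrrrryrrrryryryryrrrryr

Rewriting each symbol of yryryrrrryr: y→rrr, r→yr, y→rrr, r→yr, y→rrr, r→yr, r→yr, r→yr, r→yr, y→rrr, r→yr, which concatenates to rrr yr rrr yr rrr yr yr yr yr rrr yr.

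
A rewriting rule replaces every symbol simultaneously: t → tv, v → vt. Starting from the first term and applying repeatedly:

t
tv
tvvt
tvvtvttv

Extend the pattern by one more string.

tvvtvttvvttvtvvt

Expanding tvvtvttv: t→tv, v→vt, v→vt, t→tv, v→vt, t→tv, t→tv, v→vt. Concatenated: tv vt vt tv vt tv tv vt.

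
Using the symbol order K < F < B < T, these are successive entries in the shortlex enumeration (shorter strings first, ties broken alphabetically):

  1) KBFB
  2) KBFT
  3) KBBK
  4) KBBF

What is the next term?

The successor of KBBF increments the rightmost position that isn't already T and resets every position after it to K.

KBBB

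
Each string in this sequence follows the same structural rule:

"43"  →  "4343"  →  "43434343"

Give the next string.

4343434343434343

Each string is two copies of the previous one concatenated.
One more doubling of 43434343 gives the answer.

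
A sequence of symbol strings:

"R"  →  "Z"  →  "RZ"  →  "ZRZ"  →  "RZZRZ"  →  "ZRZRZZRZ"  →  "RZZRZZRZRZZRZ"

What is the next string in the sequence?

ZRZRZZRZRZZRZZRZRZZRZ

Each term (from the third on) is the two preceding terms concatenated in order: term 3 = R·Z = RZ.
Continuing: ZRZRZZRZ · RZZRZZRZRZZRZ gives term 8.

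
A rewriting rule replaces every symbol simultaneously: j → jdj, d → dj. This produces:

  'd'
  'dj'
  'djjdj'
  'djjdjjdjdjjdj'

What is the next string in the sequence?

djjdjjdjdjjdjjdjdjjdjdjjdjjdjdjjdj

φ(djjdjjdjdjjdj) expands symbol-by-symbol to dj jdj jdj dj jdj jdj dj jdj dj jdj jdj dj jdj; joining the 13 pieces gives the next term.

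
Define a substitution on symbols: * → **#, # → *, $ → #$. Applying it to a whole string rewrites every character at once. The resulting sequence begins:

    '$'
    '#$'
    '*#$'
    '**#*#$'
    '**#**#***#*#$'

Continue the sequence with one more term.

**#**#***#**#***#**#**#***#*#$

φ(**#**#***#*#$) expands symbol-by-symbol to **# **# * **# **# * **# **# **# * **# * #$; joining the 13 pieces gives the next term.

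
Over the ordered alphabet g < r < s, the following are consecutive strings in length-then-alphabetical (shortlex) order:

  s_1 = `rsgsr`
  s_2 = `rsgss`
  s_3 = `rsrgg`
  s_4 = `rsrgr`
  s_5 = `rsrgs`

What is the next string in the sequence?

rsrrg

Treat rsrgs as a base-3 numeral over the given alphabet and add one, carrying through any trailing s's.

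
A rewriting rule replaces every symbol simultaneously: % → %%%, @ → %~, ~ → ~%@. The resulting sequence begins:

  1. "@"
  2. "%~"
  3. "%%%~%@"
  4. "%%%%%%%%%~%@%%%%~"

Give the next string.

%%%%%%%%%%%%%%%%%%%%%%%%%%%~%@%%%%~%%%%%%%%%%%%~%@

φ(%%%%%%%%%~%@%%%%~) expands symbol-by-symbol to %%% %%% %%% %%% %%% %%% %%% %%% %%% ~%@ %%% %~ %%% %%% %%% %%% ~%@; joining the 17 pieces gives the next term.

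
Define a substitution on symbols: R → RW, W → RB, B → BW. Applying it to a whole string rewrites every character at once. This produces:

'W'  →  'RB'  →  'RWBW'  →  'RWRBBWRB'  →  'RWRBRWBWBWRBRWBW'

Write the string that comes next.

φ(RWRBRWBWBWRBRWBW) expands symbol-by-symbol to RW RB RW BW RW RB BW RB BW RB RW BW RW RB BW RB; joining the 16 pieces gives the next term.

RWRBRWBWRWRBBWRBBWRBRWBWRWRBBWRB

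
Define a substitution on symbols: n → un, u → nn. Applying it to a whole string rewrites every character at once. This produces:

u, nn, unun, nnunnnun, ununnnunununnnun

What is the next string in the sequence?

Applying the rule to each of the 16 symbols of ununnnunununnnun gives the pieces nn un nn un un un nn un nn un nn un un un nn un, which concatenate to the answer.

nnunnnunununnnunnnunnnunununnnun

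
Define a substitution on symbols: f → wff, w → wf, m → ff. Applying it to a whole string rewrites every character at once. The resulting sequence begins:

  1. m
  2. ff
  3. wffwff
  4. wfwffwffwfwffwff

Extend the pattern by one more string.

Replace each of the 16 characters of wfwffwffwfwffwff in place — wf wff wf wff wff wf wff wff wf wff wf wff wff wf wff wff — and concatenate.

wfwffwfwffwffwfwffwffwfwffwfwffwffwfwffwff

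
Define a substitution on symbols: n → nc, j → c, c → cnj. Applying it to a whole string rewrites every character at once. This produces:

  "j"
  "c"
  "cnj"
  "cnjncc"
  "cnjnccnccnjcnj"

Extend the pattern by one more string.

Replace each of the 14 characters of cnjnccnccnjcnj in place — cnj nc c nc cnj cnj nc cnj cnj nc c cnj nc c — and concatenate.

cnjnccnccnjcnjnccnjcnjncccnjncc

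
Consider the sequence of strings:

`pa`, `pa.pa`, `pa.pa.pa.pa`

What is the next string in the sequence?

pa.pa.pa.pa.pa.pa.pa.pa

s(k+1) = s(k)·.·s(k) — each term doubles the last with '.' between the halves.
So the next term is two copies of pa.pa.pa.pa with '.' between the halves.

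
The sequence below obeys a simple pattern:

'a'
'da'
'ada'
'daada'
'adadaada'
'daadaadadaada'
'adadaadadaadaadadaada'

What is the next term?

daadaadadaadaadadaadadaadaadadaada

This is a Fibonacci-style word recurrence s(k) = s(k−2)·s(k−1): e.g. a·da = ada.
So term 8 is daadaadadaada·adadaadadaadaadadaada.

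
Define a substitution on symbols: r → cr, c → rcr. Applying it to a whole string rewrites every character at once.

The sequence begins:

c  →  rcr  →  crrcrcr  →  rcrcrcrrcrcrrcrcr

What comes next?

Rewriting the 17 symbols of rcrcrcrrcrcrrcrcr one by one yields cr rcr cr rcr cr rcr cr cr rcr cr rcr cr cr rcr cr rcr cr; concatenated:

crrcrcrrcrcrrcrcrcrrcrcrrcrcrcrrcrcrrcrcr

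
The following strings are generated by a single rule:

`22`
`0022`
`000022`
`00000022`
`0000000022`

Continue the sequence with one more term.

000000000022

The strings grow by a fixed prefix 00 each time.
So the next term is 00·0000000022.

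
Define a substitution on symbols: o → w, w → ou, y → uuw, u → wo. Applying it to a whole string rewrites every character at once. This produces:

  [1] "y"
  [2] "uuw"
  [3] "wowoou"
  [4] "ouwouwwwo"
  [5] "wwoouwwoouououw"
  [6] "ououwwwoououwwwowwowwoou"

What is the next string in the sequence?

φ(ououwwwoououwwwowwowwoou) expands symbol-by-symbol to w wo w wo ou ou ou w w wo w wo ou ou ou w ou ou w ou ou w w wo; joining the 24 pieces gives the next term.

wwowwoouououwwwowwoouououwououwououwwwo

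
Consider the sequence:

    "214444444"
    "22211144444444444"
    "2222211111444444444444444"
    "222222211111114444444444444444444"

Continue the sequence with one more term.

Each string has the form 2^{2n-1} 1^{2n-1} 4^{4n+3} (n = 1, 2, …).
Setting n = 5 gives 9, 9, 23 characters in each block.

22222222211111111144444444444444444444444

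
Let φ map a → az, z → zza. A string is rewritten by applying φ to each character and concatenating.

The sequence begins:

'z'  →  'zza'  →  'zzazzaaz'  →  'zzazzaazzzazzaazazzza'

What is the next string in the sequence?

Replace each of the 21 characters of zzazzaazzzazzaazazzza in place — zza zza az zza zza az az zza zza zza az zza zza az az zza az zza zza zza az — and concatenate.

zzazzaazzzazzaazazzzazzazzaazzzazzaazazzzaazzzazzazzaaz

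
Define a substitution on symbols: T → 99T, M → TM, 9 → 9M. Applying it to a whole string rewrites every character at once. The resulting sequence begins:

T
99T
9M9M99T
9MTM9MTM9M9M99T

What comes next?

φ(9MTM9MTM9M9M99T) expands symbol-by-symbol to 9M TM 99T TM 9M TM 99T TM 9M TM 9M TM 9M 9M 99T; joining the 15 pieces gives the next term.

9MTM99TTM9MTM99TTM9MTM9MTM9M9M99T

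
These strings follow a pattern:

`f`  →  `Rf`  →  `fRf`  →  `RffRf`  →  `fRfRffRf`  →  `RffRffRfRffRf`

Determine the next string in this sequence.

fRfRffRfRffRffRfRffRf

From term 3 onward, concatenate the second-to-last term with the last: f·Rf = fRf, Rf·fRf = RffRf, …
The next term joins fRfRffRf and RffRffRfRffRf.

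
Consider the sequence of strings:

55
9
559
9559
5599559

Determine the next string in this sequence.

This is a Fibonacci-style word recurrence s(k) = s(k−2)·s(k−1): e.g. 55·9 = 559.
The next term joins 9559 and 5599559.

95595599559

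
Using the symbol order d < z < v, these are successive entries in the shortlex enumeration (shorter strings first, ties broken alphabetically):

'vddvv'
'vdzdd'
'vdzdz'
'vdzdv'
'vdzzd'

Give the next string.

vdzzz

The successor of vdzzd increments the rightmost position that isn't already v and resets every position after it to d.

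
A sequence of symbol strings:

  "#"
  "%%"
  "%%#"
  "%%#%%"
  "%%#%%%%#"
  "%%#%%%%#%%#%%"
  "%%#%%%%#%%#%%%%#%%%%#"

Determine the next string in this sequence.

From term 3 onward, concatenate the last term with the second-to-last: %%·# = %%#, %%#·%% = %%#%%, …
So term 8 is %%#%%%%#%%#%%%%#%%%%#·%%#%%%%#%%#%%.

%%#%%%%#%%#%%%%#%%%%#%%#%%%%#%%#%%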